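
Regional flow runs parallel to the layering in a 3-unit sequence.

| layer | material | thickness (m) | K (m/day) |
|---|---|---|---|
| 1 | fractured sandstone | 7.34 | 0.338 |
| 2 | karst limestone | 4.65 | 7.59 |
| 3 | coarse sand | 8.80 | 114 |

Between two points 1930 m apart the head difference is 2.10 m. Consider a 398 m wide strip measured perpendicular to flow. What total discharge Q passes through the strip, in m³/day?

Flow is parallel to layering, so each bed carries its own Darcy discharge and the transmissivities add.
Σ(K_i·b_i) = 0.338×7.34 + 7.59×4.65 + 114×8.80 = 1041 m²/day.
Hydraulic gradient i = Δh / L = 2.10 / 1930 = 0.001088.
Q = Σ(K_i·b_i) · W · i = 1041 × 398 × 0.001088 = 450.8 m³/day.

451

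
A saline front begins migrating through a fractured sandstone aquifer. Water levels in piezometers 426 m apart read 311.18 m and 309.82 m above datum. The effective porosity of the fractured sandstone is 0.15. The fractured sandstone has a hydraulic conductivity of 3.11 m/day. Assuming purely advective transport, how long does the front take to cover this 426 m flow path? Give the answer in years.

17.6

Hydraulic gradient i = (311.18 − 309.82) / 426 = 1.36 / 426 = 0.003192.
Darcy flux q = K · i = 3.110 × 0.003192 = 0.009929 m/day.
Seepage velocity v = q / n_e = 0.009929 / 0.15 = 0.06619 m/day.
Travel time t = L / v = 426 / 0.06619 = 6436 days = 17.62 years.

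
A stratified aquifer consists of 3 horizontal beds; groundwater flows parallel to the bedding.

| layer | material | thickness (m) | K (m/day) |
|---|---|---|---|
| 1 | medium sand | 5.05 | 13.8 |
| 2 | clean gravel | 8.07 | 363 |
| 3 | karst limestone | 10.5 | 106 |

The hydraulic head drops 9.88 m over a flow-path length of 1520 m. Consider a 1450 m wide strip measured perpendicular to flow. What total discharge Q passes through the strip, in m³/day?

Flow is parallel to layering, so each bed carries its own Darcy discharge and the transmissivities add.
Σ(K_i·b_i) = 13.8×5.05 + 363×8.07 + 106×10.5 = 4112 m²/day.
Hydraulic gradient i = Δh / L = 9.88 / 1520 = 0.006500.
Q = Σ(K_i·b_i) · W · i = 4112 × 1450 × 0.006500 = 38757 m³/day.

38800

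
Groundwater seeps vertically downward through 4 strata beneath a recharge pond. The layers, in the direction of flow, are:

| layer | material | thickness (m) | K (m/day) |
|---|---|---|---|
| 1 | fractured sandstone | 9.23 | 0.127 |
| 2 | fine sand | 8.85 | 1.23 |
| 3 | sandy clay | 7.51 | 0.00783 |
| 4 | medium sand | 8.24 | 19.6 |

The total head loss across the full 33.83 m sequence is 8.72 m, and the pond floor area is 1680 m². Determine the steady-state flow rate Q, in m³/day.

14.1

Flow is perpendicular to layering, so the layers act in series and the equivalent K is the thickness-weighted harmonic mean.
Total thickness L = 9.23 + 8.85 + 7.51 + 8.24 = 33.83 m.
Σ(b_i/K_i) = 9.23/0.127 + 8.85/1.23 + 7.51/0.00783 + 8.24/19.6 = 1039 d.
K_eq = L / Σ(b_i/K_i) = 33.83 / 1039 = 0.03255 m/day.
Q = K_eq · A · (Δh/L) = 0.03255 × 1680 × (8.72/33.83) = 14.09 m³/day.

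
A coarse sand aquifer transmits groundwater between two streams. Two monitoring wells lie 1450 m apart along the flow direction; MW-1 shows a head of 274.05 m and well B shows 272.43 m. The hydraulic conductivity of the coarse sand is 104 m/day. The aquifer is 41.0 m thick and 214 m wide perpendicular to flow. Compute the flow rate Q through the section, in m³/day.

Cross-sectional area A = 214 × 41.0 = 8774 m².
Hydraulic gradient i = (274.05 − 272.43) / 1450 = 1.62 / 1450 = 0.001117.
Darcy's law: Q = K · A · i = 104.0 × 8774 × 0.001117 = 1019 m³/day.

1020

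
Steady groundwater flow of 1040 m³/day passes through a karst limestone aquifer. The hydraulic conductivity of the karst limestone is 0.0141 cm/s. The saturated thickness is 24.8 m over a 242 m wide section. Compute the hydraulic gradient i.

0.0142

Convert K: 0.0141 cm/s × 864 = 12.18 m/day.
Cross-sectional area A = 242 × 24.8 = 6002 m².
From Q = K·A·i, i = Q / (K·A) = 1040 / (12.18 × 6002) = 0.01422.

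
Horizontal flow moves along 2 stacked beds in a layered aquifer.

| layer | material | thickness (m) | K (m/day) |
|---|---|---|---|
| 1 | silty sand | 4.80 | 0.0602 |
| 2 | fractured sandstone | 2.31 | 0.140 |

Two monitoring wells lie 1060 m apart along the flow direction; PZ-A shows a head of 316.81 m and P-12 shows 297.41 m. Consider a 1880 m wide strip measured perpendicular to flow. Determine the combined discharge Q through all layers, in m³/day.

Flow is parallel to layering, so each bed carries its own Darcy discharge and the transmissivities add.
Σ(K_i·b_i) = 0.0602×4.80 + 0.140×2.31 = 0.6124 m²/day.
Hydraulic gradient i = (316.81 − 297.41) / 1060 = 19.4 / 1060 = 0.01830.
Q = Σ(K_i·b_i) · W · i = 0.6124 × 1880 × 0.01830 = 21.07 m³/day.

21.1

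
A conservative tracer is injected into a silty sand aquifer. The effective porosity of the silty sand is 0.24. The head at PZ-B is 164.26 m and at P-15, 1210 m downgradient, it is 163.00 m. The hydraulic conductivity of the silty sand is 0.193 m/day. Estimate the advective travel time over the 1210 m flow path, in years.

3960

Hydraulic gradient i = (164.26 − 163.00) / 1210 = 1.26 / 1210 = 0.001041.
Darcy flux q = K · i = 0.1930 × 0.001041 = 0.0002010 m/day.
Seepage velocity v = q / n_e = 0.0002010 / 0.24 = 0.0008374 m/day.
Travel time t = L / v = 1210 / 0.0008374 = 1.445e+06 days = 3956 years.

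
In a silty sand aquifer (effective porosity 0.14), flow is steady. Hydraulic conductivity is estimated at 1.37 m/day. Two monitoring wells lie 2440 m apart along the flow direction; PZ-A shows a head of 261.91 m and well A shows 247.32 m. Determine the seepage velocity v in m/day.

Hydraulic gradient i = (261.91 − 247.32) / 2440 = 14.59 / 2440 = 0.005980.
Darcy flux q = K · i = 1.370 × 0.005980 = 0.008192 m/day.
Seepage velocity v = q / n_e = 0.008192 / 0.14 = 0.05851 m/day.

0.0585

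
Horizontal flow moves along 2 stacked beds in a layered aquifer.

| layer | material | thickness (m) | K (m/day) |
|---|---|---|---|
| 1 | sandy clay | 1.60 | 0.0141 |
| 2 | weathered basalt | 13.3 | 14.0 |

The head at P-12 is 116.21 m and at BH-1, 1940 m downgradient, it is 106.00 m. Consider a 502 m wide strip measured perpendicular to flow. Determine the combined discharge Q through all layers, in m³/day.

Flow is parallel to layering, so each bed carries its own Darcy discharge and the transmissivities add.
Σ(K_i·b_i) = 0.0141×1.60 + 14.0×13.3 = 186.2 m²/day.
Hydraulic gradient i = (116.21 − 106.00) / 1940 = 10.21 / 1940 = 0.005263.
Q = Σ(K_i·b_i) · W · i = 186.2 × 502 × 0.005263 = 492.0 m³/day.

492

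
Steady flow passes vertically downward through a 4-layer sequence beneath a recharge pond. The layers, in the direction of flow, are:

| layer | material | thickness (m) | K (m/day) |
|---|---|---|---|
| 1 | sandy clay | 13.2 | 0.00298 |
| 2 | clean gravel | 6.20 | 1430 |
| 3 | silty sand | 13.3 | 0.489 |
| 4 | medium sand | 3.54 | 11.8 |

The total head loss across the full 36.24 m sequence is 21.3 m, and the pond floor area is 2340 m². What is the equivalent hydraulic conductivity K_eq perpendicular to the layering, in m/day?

Flow is perpendicular to layering, so the layers act in series and the equivalent K is the thickness-weighted harmonic mean.
Total thickness L = 13.2 + 6.20 + 13.3 + 3.54 = 36.24 m.
Σ(b_i/K_i) = 13.2/0.00298 + 6.20/1430 + 13.3/0.489 + 3.54/11.8 = 4457 d.
K_eq = L / Σ(b_i/K_i) = 36.24 / 4457 = 0.008131 m/day.

0.00813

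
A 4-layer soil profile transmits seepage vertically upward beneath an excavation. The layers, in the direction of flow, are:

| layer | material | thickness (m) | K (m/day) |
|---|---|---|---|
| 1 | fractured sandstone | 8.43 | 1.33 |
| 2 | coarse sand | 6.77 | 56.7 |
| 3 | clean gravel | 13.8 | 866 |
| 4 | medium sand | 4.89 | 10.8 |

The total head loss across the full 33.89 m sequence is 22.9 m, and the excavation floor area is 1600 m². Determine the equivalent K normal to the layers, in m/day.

4.89

Flow is perpendicular to layering, so the layers act in series and the equivalent K is the thickness-weighted harmonic mean.
Total thickness L = 8.43 + 6.77 + 13.8 + 4.89 = 33.89 m.
Σ(b_i/K_i) = 8.43/1.33 + 6.77/56.7 + 13.8/866 + 4.89/10.8 = 6.926 d.
K_eq = L / Σ(b_i/K_i) = 33.89 / 6.926 = 4.893 m/day.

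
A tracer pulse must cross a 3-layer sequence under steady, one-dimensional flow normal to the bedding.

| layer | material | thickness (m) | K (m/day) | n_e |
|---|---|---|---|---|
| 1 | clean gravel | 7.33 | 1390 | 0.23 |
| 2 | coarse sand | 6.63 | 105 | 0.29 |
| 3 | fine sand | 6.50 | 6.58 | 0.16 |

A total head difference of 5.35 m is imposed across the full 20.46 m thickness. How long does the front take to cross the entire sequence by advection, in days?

With flow normal to the layers, continuity requires the same specific discharge q through every layer.
Σ(b_i/K_i) = 7.33/1390 + 6.63/105 + 6.50/6.58 = 1.056 d.
q = Δh / Σ(b_i/K_i) = 5.35 / 1.056 = 5.065 m/day.
In each layer the seepage velocity is v_i = q/n_i, so the layer transit time is t_i = b_i·n_i / q:
  layer 1 (clean gravel): t_1 = 7.33 × 0.23 / 5.065 = 0.3328 d
  layer 2 (coarse sand): t_2 = 6.63 × 0.29 / 5.065 = 0.3796 d
  layer 3 (fine sand): t_3 = 6.50 × 0.16 / 5.065 = 0.2053 d
Total t = Σ t_i = 0.9178 days.

0.918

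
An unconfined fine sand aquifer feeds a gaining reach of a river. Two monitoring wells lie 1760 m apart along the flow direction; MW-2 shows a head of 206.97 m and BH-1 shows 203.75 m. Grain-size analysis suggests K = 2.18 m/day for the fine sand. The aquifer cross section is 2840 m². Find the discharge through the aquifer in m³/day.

Hydraulic gradient i = (206.97 − 203.75) / 1760 = 3.22 / 1760 = 0.001830.
Darcy's law: Q = K · A · i = 2.180 × 2840 × 0.001830 = 11.33 m³/day.

11.3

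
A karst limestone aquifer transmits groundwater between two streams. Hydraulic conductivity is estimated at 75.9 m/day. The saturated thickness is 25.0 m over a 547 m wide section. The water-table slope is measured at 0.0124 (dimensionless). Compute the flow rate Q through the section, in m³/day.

Cross-sectional area A = 547 × 25.0 = 13675 m².
Hydraulic gradient i = 0.0124.
Darcy's law: Q = K · A · i = 75.90 × 13675 × 0.01240 = 12870 m³/day.

12900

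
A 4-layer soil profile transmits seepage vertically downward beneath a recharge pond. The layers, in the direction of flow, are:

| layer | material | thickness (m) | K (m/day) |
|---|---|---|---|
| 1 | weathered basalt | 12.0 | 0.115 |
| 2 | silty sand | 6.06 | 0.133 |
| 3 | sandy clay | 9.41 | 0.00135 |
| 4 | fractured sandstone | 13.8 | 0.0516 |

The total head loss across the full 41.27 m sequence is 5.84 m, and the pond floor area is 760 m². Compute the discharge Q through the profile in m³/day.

Flow is perpendicular to layering, so the layers act in series and the equivalent K is the thickness-weighted harmonic mean.
Total thickness L = 12.0 + 6.06 + 9.41 + 13.8 = 41.27 m.
Σ(b_i/K_i) = 12.0/0.115 + 6.06/0.133 + 9.41/0.00135 + 13.8/0.0516 = 7388 d.
K_eq = L / Σ(b_i/K_i) = 41.27 / 7388 = 0.005586 m/day.
Q = K_eq · A · (Δh/L) = 0.005586 × 760 × (5.84/41.27) = 0.6008 m³/day.

0.601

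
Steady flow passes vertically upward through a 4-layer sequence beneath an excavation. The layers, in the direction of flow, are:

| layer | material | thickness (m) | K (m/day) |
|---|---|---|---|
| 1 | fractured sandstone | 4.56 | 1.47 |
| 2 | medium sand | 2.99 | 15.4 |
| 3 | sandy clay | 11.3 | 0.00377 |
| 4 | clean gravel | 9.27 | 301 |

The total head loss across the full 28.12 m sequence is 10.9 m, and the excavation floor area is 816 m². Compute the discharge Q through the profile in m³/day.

Flow is perpendicular to layering, so the layers act in series and the equivalent K is the thickness-weighted harmonic mean.
Total thickness L = 4.56 + 2.99 + 11.3 + 9.27 = 28.12 m.
Σ(b_i/K_i) = 4.56/1.47 + 2.99/15.4 + 11.3/0.00377 + 9.27/301 = 3001 d.
K_eq = L / Σ(b_i/K_i) = 28.12 / 3001 = 0.009371 m/day.
Q = K_eq · A · (Δh/L) = 0.009371 × 816 × (10.9/28.12) = 2.964 m³/day.

2.96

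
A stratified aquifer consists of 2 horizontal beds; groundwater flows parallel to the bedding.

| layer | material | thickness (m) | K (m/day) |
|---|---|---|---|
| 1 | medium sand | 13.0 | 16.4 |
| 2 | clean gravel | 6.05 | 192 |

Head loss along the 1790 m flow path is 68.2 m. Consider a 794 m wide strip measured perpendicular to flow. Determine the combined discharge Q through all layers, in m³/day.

41600

Flow is parallel to layering, so each bed carries its own Darcy discharge and the transmissivities add.
Σ(K_i·b_i) = 16.4×13.0 + 192×6.05 = 1375 m²/day.
Hydraulic gradient i = Δh / L = 68.2 / 1790 = 0.03810.
Q = Σ(K_i·b_i) · W · i = 1375 × 794 × 0.03810 = 41590 m³/day.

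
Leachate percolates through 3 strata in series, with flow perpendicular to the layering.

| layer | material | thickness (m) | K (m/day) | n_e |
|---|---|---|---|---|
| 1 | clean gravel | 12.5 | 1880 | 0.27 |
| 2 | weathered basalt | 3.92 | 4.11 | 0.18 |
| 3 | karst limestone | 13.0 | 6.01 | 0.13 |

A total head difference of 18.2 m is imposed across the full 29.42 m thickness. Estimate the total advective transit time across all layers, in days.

0.990

With flow normal to the layers, continuity requires the same specific discharge q through every layer.
Σ(b_i/K_i) = 12.5/1880 + 3.92/4.11 + 13.0/6.01 = 3.123 d.
q = Δh / Σ(b_i/K_i) = 18.2 / 3.123 = 5.827 m/day.
In each layer the seepage velocity is v_i = q/n_i, so the layer transit time is t_i = b_i·n_i / q:
  layer 1 (clean gravel): t_1 = 12.5 × 0.27 / 5.827 = 0.5792 d
  layer 2 (weathered basalt): t_2 = 3.92 × 0.18 / 5.827 = 0.1211 d
  layer 3 (karst limestone): t_3 = 13.0 × 0.13 / 5.827 = 0.2900 d
Total t = Σ t_i = 0.9903 days.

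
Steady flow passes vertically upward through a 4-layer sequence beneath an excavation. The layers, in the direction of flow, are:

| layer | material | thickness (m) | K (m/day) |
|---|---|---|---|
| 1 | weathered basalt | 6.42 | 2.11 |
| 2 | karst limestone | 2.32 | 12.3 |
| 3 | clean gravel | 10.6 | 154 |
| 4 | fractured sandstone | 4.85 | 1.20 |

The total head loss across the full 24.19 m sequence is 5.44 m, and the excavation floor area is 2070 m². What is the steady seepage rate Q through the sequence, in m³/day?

1530

Flow is perpendicular to layering, so the layers act in series and the equivalent K is the thickness-weighted harmonic mean.
Total thickness L = 6.42 + 2.32 + 10.6 + 4.85 = 24.19 m.
Σ(b_i/K_i) = 6.42/2.11 + 2.32/12.3 + 10.6/154 + 4.85/1.20 = 7.342 d.
K_eq = L / Σ(b_i/K_i) = 24.19 / 7.342 = 3.295 m/day.
Q = K_eq · A · (Δh/L) = 3.295 × 2070 × (5.44/24.19) = 1534 m³/day.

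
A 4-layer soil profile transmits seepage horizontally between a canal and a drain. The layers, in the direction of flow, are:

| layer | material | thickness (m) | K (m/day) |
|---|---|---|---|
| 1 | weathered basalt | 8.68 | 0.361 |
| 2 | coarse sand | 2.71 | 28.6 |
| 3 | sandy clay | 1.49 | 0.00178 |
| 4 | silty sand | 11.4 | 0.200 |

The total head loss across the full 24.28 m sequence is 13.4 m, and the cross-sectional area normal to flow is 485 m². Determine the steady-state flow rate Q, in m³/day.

7.08

Flow is perpendicular to layering, so the layers act in series and the equivalent K is the thickness-weighted harmonic mean.
Total thickness L = 8.68 + 2.71 + 1.49 + 11.4 = 24.28 m.
Σ(b_i/K_i) = 8.68/0.361 + 2.71/28.6 + 1.49/0.00178 + 11.4/0.200 = 918.2 d.
K_eq = L / Σ(b_i/K_i) = 24.28 / 918.2 = 0.02644 m/day.
Q = K_eq · A · (Δh/L) = 0.02644 × 485 × (13.4/24.28) = 7.078 m³/day.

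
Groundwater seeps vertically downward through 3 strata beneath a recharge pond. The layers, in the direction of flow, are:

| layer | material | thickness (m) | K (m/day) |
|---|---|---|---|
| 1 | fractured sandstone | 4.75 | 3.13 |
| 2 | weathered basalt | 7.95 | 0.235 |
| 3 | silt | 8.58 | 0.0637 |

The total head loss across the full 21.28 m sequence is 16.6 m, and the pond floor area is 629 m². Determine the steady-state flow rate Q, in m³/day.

61.4

Flow is perpendicular to layering, so the layers act in series and the equivalent K is the thickness-weighted harmonic mean.
Total thickness L = 4.75 + 7.95 + 8.58 = 21.28 m.
Σ(b_i/K_i) = 4.75/3.13 + 7.95/0.235 + 8.58/0.0637 = 170.0 d.
K_eq = L / Σ(b_i/K_i) = 21.28 / 170.0 = 0.1251 m/day.
Q = K_eq · A · (Δh/L) = 0.1251 × 629 × (16.6/21.28) = 61.41 m³/day.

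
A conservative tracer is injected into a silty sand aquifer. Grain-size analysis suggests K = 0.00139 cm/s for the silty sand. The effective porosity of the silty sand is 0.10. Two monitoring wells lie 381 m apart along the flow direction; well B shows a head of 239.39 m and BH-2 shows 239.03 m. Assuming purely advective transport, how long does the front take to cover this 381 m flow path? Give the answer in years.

Convert K: 0.00139 cm/s × 864 = 1.201 m/day.
Hydraulic gradient i = (239.39 − 239.03) / 381 = 0.36 / 381 = 0.0009449.
Darcy flux q = K · i = 1.201 × 0.0009449 = 0.001135 m/day.
Seepage velocity v = q / n_e = 0.001135 / 0.10 = 0.01135 m/day.
Travel time t = L / v = 381 / 0.01135 = 33575 days = 91.92 years.

91.9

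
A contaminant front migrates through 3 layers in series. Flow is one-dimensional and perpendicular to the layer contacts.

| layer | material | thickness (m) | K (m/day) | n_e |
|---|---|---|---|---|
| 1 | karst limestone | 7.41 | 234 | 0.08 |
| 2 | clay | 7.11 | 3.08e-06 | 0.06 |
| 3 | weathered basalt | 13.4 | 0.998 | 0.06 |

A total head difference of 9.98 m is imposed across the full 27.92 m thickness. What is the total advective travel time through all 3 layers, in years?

1150

With flow normal to the layers, continuity requires the same specific discharge q through every layer.
Σ(b_i/K_i) = 7.41/234 + 7.11/3.08e-06 + 13.4/0.998 = 2.308e+06 d.
q = Δh / Σ(b_i/K_i) = 9.98 / 2.308e+06 = 4.323e-06 m/day.
In each layer the seepage velocity is v_i = q/n_i, so the layer transit time is t_i = b_i·n_i / q:
  layer 1 (karst limestone): t_1 = 7.41 × 0.08 / 4.323e-06 = 1.371e+05 d
  layer 2 (clay): t_2 = 7.11 × 0.06 / 4.323e-06 = 98676 d
  layer 3 (weathered basalt): t_3 = 13.4 × 0.06 / 4.323e-06 = 1.860e+05 d
Total t = Σ t_i = 4.218e+05 days = 1155 years.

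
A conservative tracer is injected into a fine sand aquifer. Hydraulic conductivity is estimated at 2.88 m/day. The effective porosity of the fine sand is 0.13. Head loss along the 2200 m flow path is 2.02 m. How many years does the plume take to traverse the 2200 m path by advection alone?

Hydraulic gradient i = Δh / L = 2.02 / 2200 = 0.0009182.
Darcy flux q = K · i = 2.880 × 0.0009182 = 0.002644 m/day.
Seepage velocity v = q / n_e = 0.002644 / 0.13 = 0.02034 m/day.
Travel time t = L / v = 2200 / 0.02034 = 1.082e+05 days = 296.1 years.

296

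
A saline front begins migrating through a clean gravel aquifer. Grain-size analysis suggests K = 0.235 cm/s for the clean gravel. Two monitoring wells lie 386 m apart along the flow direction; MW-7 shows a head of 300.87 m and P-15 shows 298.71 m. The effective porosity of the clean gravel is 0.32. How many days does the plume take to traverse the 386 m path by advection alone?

Convert K: 0.235 cm/s × 864 = 203.0 m/day.
Hydraulic gradient i = (300.87 − 298.71) / 386 = 2.16 / 386 = 0.005596.
Darcy flux q = K · i = 203.0 × 0.005596 = 1.136 m/day.
Seepage velocity v = q / n_e = 1.136 / 0.32 = 3.551 m/day.
Travel time t = L / v = 386 / 3.551 = 108.7 days.

109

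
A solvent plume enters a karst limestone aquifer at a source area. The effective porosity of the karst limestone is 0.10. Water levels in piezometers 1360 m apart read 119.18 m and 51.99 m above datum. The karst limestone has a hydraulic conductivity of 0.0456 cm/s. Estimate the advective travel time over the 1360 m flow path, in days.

69.9

Convert K: 0.0456 cm/s × 864 = 39.40 m/day.
Hydraulic gradient i = (119.18 − 51.99) / 1360 = 67.19 / 1360 = 0.04940.
Darcy flux q = K · i = 39.40 × 0.04940 = 1.946 m/day.
Seepage velocity v = q / n_e = 1.946 / 0.10 = 19.46 m/day.
Travel time t = L / v = 1360 / 19.46 = 69.87 days.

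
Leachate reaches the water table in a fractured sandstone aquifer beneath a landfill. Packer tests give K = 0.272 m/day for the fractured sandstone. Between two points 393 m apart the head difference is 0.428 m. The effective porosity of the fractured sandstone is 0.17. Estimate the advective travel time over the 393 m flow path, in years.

617

Hydraulic gradient i = Δh / L = 0.428 / 393 = 0.001089.
Darcy flux q = K · i = 0.2720 × 0.001089 = 0.0002962 m/day.
Seepage velocity v = q / n_e = 0.0002962 / 0.17 = 0.001742 m/day.
Travel time t = L / v = 393 / 0.001742 = 2.255e+05 days = 617.5 years.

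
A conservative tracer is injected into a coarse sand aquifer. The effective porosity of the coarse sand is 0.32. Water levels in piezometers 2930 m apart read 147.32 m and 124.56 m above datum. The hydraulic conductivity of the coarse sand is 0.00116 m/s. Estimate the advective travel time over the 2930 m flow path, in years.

Convert K: 0.00116 m/s × 86400 = 100.2 m/day.
Hydraulic gradient i = (147.32 − 124.56) / 2930 = 22.76 / 2930 = 0.007768.
Darcy flux q = K · i = 100.2 × 0.007768 = 0.7785 m/day.
Seepage velocity v = q / n_e = 0.7785 / 0.32 = 2.433 m/day.
Travel time t = L / v = 2930 / 2.433 = 1204 days = 3.297 years.

3.30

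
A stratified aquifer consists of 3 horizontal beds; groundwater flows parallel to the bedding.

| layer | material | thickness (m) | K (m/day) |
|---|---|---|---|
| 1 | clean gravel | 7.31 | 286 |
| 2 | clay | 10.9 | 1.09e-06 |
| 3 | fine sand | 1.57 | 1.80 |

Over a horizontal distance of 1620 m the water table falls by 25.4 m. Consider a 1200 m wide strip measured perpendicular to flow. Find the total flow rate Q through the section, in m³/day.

39400

Flow is parallel to layering, so each bed carries its own Darcy discharge and the transmissivities add.
Σ(K_i·b_i) = 286×7.31 + 1.09e-06×10.9 + 1.80×1.57 = 2093 m²/day.
Hydraulic gradient i = Δh / L = 25.4 / 1620 = 0.01568.
Q = Σ(K_i·b_i) · W · i = 2093 × 1200 × 0.01568 = 39389 m³/day.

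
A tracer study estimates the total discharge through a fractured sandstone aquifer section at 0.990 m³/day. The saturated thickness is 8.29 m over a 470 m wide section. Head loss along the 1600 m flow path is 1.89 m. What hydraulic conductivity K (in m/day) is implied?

0.215

Cross-sectional area A = 470 × 8.29 = 3896 m².
Hydraulic gradient i = Δh / L = 1.89 / 1600 = 0.001181.
From Q = K·A·i, K = Q / (A·i) = 0.990 / (3896 × 0.001181) = 0.2151 m/day.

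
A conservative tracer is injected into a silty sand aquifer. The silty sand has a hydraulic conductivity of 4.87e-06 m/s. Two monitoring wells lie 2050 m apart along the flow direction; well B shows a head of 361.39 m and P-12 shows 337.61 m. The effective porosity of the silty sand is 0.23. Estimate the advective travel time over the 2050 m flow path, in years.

Convert K: 4.87e-06 m/s × 86400 = 0.4208 m/day.
Hydraulic gradient i = (361.39 − 337.61) / 2050 = 23.78 / 2050 = 0.01160.
Darcy flux q = K · i = 0.4208 × 0.01160 = 0.004881 m/day.
Seepage velocity v = q / n_e = 0.004881 / 0.23 = 0.02122 m/day.
Travel time t = L / v = 2050 / 0.02122 = 96601 days = 264.5 years.

264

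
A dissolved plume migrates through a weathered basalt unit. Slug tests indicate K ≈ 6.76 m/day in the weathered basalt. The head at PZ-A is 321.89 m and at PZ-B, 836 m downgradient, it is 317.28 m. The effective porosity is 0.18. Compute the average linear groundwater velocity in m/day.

Hydraulic gradient i = (321.89 − 317.28) / 836 = 4.61 / 836 = 0.005514.
Darcy flux q = K · i = 6.760 × 0.005514 = 0.03728 m/day.
Seepage velocity v = q / n_e = 0.03728 / 0.18 = 0.2071 m/day.

0.207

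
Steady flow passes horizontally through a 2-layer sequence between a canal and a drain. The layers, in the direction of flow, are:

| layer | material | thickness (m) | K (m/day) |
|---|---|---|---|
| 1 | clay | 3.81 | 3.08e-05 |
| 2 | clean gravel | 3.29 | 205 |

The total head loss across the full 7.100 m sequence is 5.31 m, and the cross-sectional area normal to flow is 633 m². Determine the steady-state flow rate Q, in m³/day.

0.0272

Flow is perpendicular to layering, so the layers act in series and the equivalent K is the thickness-weighted harmonic mean.
Total thickness L = 3.81 + 3.29 = 7.100 m.
Σ(b_i/K_i) = 3.81/3.08e-05 + 3.29/205 = 1.237e+05 d.
K_eq = L / Σ(b_i/K_i) = 7.100 / 1.237e+05 = 5.740e-05 m/day.
Q = K_eq · A · (Δh/L) = 5.740e-05 × 633 × (5.31/7.100) = 0.02717 m³/day.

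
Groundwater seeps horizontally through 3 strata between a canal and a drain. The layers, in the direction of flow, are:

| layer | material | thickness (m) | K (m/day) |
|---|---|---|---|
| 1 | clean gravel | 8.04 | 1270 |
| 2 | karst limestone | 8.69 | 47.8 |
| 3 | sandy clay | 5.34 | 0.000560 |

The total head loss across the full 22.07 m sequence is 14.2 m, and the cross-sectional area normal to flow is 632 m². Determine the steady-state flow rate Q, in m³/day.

0.941

Flow is perpendicular to layering, so the layers act in series and the equivalent K is the thickness-weighted harmonic mean.
Total thickness L = 8.04 + 8.69 + 5.34 = 22.07 m.
Σ(b_i/K_i) = 8.04/1270 + 8.69/47.8 + 5.34/0.000560 = 9536 d.
K_eq = L / Σ(b_i/K_i) = 22.07 / 9536 = 0.002314 m/day.
Q = K_eq · A · (Δh/L) = 0.002314 × 632 × (14.2/22.07) = 0.9411 m³/day.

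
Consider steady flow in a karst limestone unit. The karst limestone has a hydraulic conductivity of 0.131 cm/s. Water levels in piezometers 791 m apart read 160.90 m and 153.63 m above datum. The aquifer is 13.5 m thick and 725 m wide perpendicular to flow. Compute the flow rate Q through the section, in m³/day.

10200

Convert K: 0.131 cm/s × 864 = 113.2 m/day.
Cross-sectional area A = 725 × 13.5 = 9788 m².
Hydraulic gradient i = (160.90 − 153.63) / 791 = 7.27 / 791 = 0.009191.
Darcy's law: Q = K · A · i = 113.2 × 9788 × 0.009191 = 10182 m³/day.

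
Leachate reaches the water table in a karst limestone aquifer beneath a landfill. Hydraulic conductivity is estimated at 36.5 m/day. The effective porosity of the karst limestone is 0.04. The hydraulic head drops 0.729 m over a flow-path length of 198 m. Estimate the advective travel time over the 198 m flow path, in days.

Hydraulic gradient i = Δh / L = 0.729 / 198 = 0.003682.
Darcy flux q = K · i = 36.50 × 0.003682 = 0.1344 m/day.
Seepage velocity v = q / n_e = 0.1344 / 0.04 = 3.360 m/day.
Travel time t = L / v = 198 / 3.360 = 58.93 days.

58.9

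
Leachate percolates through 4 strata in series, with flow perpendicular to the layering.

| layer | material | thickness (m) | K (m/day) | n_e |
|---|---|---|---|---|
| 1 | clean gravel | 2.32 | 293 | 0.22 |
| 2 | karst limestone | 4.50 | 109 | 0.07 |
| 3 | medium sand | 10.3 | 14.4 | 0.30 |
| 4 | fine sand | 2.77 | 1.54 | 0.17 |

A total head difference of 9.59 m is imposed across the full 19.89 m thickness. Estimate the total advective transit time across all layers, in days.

With flow normal to the layers, continuity requires the same specific discharge q through every layer.
Σ(b_i/K_i) = 2.32/293 + 4.50/109 + 10.3/14.4 + 2.77/1.54 = 2.563 d.
q = Δh / Σ(b_i/K_i) = 9.59 / 2.563 = 3.741 m/day.
In each layer the seepage velocity is v_i = q/n_i, so the layer transit time is t_i = b_i·n_i / q:
  layer 1 (clean gravel): t_1 = 2.32 × 0.22 / 3.741 = 0.1364 d
  layer 2 (karst limestone): t_2 = 4.50 × 0.07 / 3.741 = 0.08419 d
  layer 3 (medium sand): t_3 = 10.3 × 0.30 / 3.741 = 0.8259 d
  layer 4 (fine sand): t_4 = 2.77 × 0.17 / 3.741 = 0.1259 d
Total t = Σ t_i = 1.172 days.

1.17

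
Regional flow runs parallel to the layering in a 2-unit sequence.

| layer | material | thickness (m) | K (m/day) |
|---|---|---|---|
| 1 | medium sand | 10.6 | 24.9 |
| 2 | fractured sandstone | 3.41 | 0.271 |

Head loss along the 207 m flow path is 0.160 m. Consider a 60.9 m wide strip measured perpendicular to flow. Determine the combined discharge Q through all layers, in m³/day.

12.5

Flow is parallel to layering, so each bed carries its own Darcy discharge and the transmissivities add.
Σ(K_i·b_i) = 24.9×10.6 + 0.271×3.41 = 264.9 m²/day.
Hydraulic gradient i = Δh / L = 0.160 / 207 = 0.0007729.
Q = Σ(K_i·b_i) · W · i = 264.9 × 60.9 × 0.0007729 = 12.47 m³/day.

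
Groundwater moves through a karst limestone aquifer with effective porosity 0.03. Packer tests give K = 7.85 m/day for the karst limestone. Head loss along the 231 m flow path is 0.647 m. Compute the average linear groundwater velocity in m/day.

Hydraulic gradient i = Δh / L = 0.647 / 231 = 0.002801.
Darcy flux q = K · i = 7.850 × 0.002801 = 0.02199 m/day.
Seepage velocity v = q / n_e = 0.02199 / 0.03 = 0.7329 m/day.

0.733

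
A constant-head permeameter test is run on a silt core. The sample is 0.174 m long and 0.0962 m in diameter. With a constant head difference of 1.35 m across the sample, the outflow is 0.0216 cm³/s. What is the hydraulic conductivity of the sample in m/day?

0.0331

Cross-sectional area A = π·(d/2)² = π × (0.0962/2)² = 0.007268 m².
Convert discharge: 0.0216 cm³/s = 2.160e-08 m³/s.
Darcy's law rearranged: K = Q·L / (A·Δh) = 2.160e-08 × 0.174 / (0.007268 × 1.35) = 3.830e-07 m/s = 0.03309 m/day.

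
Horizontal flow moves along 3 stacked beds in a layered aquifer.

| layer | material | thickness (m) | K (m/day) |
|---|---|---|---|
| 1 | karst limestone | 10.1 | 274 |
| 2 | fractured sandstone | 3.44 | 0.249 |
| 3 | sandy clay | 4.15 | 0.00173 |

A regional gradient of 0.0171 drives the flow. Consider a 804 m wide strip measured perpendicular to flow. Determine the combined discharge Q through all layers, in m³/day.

Flow is parallel to layering, so each bed carries its own Darcy discharge and the transmissivities add.
Σ(K_i·b_i) = 274×10.1 + 0.249×3.44 + 0.00173×4.15 = 2768 m²/day.
Hydraulic gradient i = 0.0171.
Q = Σ(K_i·b_i) · W · i = 2768 × 804 × 0.01710 = 38059 m³/day.

38100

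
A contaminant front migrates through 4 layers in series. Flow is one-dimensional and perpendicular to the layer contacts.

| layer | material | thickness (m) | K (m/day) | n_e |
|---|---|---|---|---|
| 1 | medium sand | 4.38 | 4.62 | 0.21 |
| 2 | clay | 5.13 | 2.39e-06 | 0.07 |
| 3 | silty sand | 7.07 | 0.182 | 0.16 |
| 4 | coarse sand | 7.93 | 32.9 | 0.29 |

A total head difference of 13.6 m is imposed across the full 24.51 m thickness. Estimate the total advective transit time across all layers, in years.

2040

With flow normal to the layers, continuity requires the same specific discharge q through every layer.
Σ(b_i/K_i) = 4.38/4.62 + 5.13/2.39e-06 + 7.07/0.182 + 7.93/32.9 = 2.146e+06 d.
q = Δh / Σ(b_i/K_i) = 13.6 / 2.146e+06 = 6.336e-06 m/day.
In each layer the seepage velocity is v_i = q/n_i, so the layer transit time is t_i = b_i·n_i / q:
  layer 1 (medium sand): t_1 = 4.38 × 0.21 / 6.336e-06 = 1.452e+05 d
  layer 2 (clay): t_2 = 5.13 × 0.07 / 6.336e-06 = 56677 d
  layer 3 (silty sand): t_3 = 7.07 × 0.16 / 6.336e-06 = 1.785e+05 d
  layer 4 (coarse sand): t_4 = 7.93 × 0.29 / 6.336e-06 = 3.630e+05 d
Total t = Σ t_i = 7.433e+05 days = 2035 years.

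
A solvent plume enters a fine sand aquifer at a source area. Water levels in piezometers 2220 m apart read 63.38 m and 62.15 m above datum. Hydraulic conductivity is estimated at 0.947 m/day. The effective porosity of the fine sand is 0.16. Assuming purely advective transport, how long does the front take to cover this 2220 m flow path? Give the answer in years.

1850

Hydraulic gradient i = (63.38 − 62.15) / 2220 = 1.23 / 2220 = 0.0005541.
Darcy flux q = K · i = 0.9470 × 0.0005541 = 0.0005247 m/day.
Seepage velocity v = q / n_e = 0.0005247 / 0.16 = 0.003279 m/day.
Travel time t = L / v = 2220 / 0.003279 = 6.770e+05 days = 1853 years.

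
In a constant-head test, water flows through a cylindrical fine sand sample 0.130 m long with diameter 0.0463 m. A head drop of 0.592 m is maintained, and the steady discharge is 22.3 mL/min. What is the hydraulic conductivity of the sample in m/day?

Cross-sectional area A = π·(d/2)² = π × (0.0463/2)² = 0.001684 m².
Convert discharge: 22.3 mL/min = 3.717e-07 m³/s.
Darcy's law rearranged: K = Q·L / (A·Δh) = 3.717e-07 × 0.130 / (0.001684 × 0.592) = 4.848e-05 m/s = 4.188 m/day.

4.19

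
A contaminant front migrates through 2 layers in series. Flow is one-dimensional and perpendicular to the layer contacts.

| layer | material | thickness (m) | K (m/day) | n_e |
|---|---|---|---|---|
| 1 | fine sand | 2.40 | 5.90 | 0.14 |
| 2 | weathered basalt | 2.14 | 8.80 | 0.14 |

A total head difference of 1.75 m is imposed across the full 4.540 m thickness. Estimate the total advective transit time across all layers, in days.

0.236

With flow normal to the layers, continuity requires the same specific discharge q through every layer.
Σ(b_i/K_i) = 2.40/5.90 + 2.14/8.80 = 0.6500 d.
q = Δh / Σ(b_i/K_i) = 1.75 / 0.6500 = 2.692 m/day.
In each layer the seepage velocity is v_i = q/n_i, so the layer transit time is t_i = b_i·n_i / q:
  layer 1 (fine sand): t_1 = 2.40 × 0.14 / 2.692 = 0.1248 d
  layer 2 (weathered basalt): t_2 = 2.14 × 0.14 / 2.692 = 0.1113 d
Total t = Σ t_i = 0.2361 days.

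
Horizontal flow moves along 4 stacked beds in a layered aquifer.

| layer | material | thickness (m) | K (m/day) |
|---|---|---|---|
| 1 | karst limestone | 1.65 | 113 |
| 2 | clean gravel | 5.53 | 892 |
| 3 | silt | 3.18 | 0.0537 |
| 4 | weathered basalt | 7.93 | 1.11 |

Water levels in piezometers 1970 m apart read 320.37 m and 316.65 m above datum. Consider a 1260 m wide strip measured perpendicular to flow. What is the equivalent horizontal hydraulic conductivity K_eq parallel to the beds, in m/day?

280

Flow is parallel to layering, so each bed carries its own Darcy discharge and the transmissivities add.
Σ(K_i·b_i) = 113×1.65 + 892×5.53 + 0.0537×3.18 + 1.11×7.93 = 5128 m²/day.
Total thickness b = 18.29 m, so K_eq = Σ(K_i·b_i)/b = 280.4 m/day.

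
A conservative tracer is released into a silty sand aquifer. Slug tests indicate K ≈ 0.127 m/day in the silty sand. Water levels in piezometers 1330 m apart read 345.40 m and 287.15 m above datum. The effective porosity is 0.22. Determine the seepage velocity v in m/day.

Hydraulic gradient i = (345.40 − 287.15) / 1330 = 58.25 / 1330 = 0.04380.
Darcy flux q = K · i = 0.1270 × 0.04380 = 0.005562 m/day.
Seepage velocity v = q / n_e = 0.005562 / 0.22 = 0.02528 m/day.

0.0253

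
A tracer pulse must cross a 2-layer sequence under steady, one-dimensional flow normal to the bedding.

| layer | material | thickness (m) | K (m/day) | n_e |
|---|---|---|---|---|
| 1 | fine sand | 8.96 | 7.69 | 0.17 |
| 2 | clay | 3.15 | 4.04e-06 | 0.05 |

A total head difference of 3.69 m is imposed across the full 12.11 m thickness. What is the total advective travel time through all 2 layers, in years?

With flow normal to the layers, continuity requires the same specific discharge q through every layer.
Σ(b_i/K_i) = 8.96/7.69 + 3.15/4.04e-06 = 7.797e+05 d.
q = Δh / Σ(b_i/K_i) = 3.69 / 7.797e+05 = 4.733e-06 m/day.
In each layer the seepage velocity is v_i = q/n_i, so the layer transit time is t_i = b_i·n_i / q:
  layer 1 (fine sand): t_1 = 8.96 × 0.17 / 4.733e-06 = 3.219e+05 d
  layer 2 (clay): t_2 = 3.15 × 0.05 / 4.733e-06 = 33280 d
Total t = Σ t_i = 3.551e+05 days = 972.3 years.

972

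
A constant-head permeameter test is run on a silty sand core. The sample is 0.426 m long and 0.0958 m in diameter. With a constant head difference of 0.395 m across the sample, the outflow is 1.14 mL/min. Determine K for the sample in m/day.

0.246

Cross-sectional area A = π·(d/2)² = π × (0.0958/2)² = 0.007208 m².
Convert discharge: 1.14 mL/min = 1.900e-08 m³/s.
Darcy's law rearranged: K = Q·L / (A·Δh) = 1.900e-08 × 0.426 / (0.007208 × 0.395) = 2.843e-06 m/s = 0.2456 m/day.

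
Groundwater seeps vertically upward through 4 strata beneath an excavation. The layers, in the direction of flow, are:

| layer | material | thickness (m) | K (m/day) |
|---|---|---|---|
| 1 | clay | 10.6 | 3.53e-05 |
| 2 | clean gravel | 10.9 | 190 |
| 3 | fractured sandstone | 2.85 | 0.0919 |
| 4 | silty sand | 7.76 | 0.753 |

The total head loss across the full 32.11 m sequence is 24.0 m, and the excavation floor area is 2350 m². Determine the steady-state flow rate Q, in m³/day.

Flow is perpendicular to layering, so the layers act in series and the equivalent K is the thickness-weighted harmonic mean.
Total thickness L = 10.6 + 10.9 + 2.85 + 7.76 = 32.11 m.
Σ(b_i/K_i) = 10.6/3.53e-05 + 10.9/190 + 2.85/0.0919 + 7.76/0.753 = 3.003e+05 d.
K_eq = L / Σ(b_i/K_i) = 32.11 / 3.003e+05 = 0.0001069 m/day.
Q = K_eq · A · (Δh/L) = 0.0001069 × 2350 × (24.0/32.11) = 0.1878 m³/day.

0.188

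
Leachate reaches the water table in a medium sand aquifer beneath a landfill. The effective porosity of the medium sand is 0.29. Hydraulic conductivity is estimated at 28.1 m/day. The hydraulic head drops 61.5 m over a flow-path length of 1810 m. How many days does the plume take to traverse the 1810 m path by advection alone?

550

Hydraulic gradient i = Δh / L = 61.5 / 1810 = 0.03398.
Darcy flux q = K · i = 28.10 × 0.03398 = 0.9548 m/day.
Seepage velocity v = q / n_e = 0.9548 / 0.29 = 3.292 m/day.
Travel time t = L / v = 1810 / 3.292 = 549.8 days.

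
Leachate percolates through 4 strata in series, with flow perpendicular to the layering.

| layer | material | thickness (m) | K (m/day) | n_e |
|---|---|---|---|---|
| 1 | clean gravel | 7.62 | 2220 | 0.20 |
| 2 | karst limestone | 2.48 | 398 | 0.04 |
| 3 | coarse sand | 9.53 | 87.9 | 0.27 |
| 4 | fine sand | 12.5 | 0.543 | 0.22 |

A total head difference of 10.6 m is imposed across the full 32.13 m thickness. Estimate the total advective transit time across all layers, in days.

With flow normal to the layers, continuity requires the same specific discharge q through every layer.
Σ(b_i/K_i) = 7.62/2220 + 2.48/398 + 9.53/87.9 + 12.5/0.543 = 23.14 d.
q = Δh / Σ(b_i/K_i) = 10.6 / 23.14 = 0.4581 m/day.
In each layer the seepage velocity is v_i = q/n_i, so the layer transit time is t_i = b_i·n_i / q:
  layer 1 (clean gravel): t_1 = 7.62 × 0.20 / 0.4581 = 3.327 d
  layer 2 (karst limestone): t_2 = 2.48 × 0.04 / 0.4581 = 0.2165 d
  layer 3 (coarse sand): t_3 = 9.53 × 0.27 / 0.4581 = 5.617 d
  layer 4 (fine sand): t_4 = 12.5 × 0.22 / 0.4581 = 6.003 d
Total t = Σ t_i = 15.16 days.

15.2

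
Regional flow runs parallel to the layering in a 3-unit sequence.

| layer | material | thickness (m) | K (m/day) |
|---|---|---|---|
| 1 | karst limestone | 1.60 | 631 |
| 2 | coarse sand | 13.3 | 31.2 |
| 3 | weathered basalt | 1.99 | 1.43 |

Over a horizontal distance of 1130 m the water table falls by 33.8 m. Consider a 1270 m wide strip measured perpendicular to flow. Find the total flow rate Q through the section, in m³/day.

Flow is parallel to layering, so each bed carries its own Darcy discharge and the transmissivities add.
Σ(K_i·b_i) = 631×1.60 + 31.2×13.3 + 1.43×1.99 = 1427 m²/day.
Hydraulic gradient i = Δh / L = 33.8 / 1130 = 0.02991.
Q = Σ(K_i·b_i) · W · i = 1427 × 1270 × 0.02991 = 54224 m³/day.

54200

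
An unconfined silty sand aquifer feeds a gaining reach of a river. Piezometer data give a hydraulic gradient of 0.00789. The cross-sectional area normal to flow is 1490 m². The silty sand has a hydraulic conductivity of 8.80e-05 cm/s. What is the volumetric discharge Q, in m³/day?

Convert K: 8.80e-05 cm/s × 864 = 0.07603 m/day.
Hydraulic gradient i = 0.00789.
Darcy's law: Q = K · A · i = 0.07603 × 1490 × 0.007890 = 0.8938 m³/day.

0.894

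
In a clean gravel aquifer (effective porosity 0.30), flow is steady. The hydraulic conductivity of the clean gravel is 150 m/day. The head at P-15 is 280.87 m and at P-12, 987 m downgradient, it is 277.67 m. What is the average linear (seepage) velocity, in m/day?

1.62

Hydraulic gradient i = (280.87 − 277.67) / 987 = 3.2 / 987 = 0.003242.
Darcy flux q = K · i = 150.0 × 0.003242 = 0.4863 m/day.
Seepage velocity v = q / n_e = 0.4863 / 0.30 = 1.621 m/day.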